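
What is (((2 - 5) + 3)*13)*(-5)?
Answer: 0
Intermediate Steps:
(((2 - 5) + 3)*13)*(-5) = ((-3 + 3)*13)*(-5) = (0*13)*(-5) = 0*(-5) = 0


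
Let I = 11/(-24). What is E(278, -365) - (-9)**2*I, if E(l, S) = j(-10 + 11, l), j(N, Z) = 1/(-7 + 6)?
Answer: 289/8 ≈ 36.125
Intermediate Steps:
j(N, Z) = -1 (j(N, Z) = 1/(-1) = -1)
E(l, S) = -1
I = -11/24 (I = 11*(-1/24) = -11/24 ≈ -0.45833)
E(278, -365) - (-9)**2*I = -1 - (-9)**2*(-11)/24 = -1 - 81*(-11)/24 = -1 - 1*(-297/8) = -1 + 297/8 = 289/8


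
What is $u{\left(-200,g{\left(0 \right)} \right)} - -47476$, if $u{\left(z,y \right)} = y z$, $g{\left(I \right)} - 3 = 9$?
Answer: $45076$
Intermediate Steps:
$g{\left(I \right)} = 12$ ($g{\left(I \right)} = 3 + 9 = 12$)
$u{\left(-200,g{\left(0 \right)} \right)} - -47476 = 12 \left(-200\right) - -47476 = -2400 + 47476 = 45076$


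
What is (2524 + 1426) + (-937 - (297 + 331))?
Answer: 2385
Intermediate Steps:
(2524 + 1426) + (-937 - (297 + 331)) = 3950 + (-937 - 1*628) = 3950 + (-937 - 628) = 3950 - 1565 = 2385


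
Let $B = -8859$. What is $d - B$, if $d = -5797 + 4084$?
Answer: $7146$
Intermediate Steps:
$d = -1713$
$d - B = -1713 - -8859 = -1713 + 8859 = 7146$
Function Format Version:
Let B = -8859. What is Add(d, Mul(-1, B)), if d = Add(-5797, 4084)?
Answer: 7146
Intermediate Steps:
d = -1713
Add(d, Mul(-1, B)) = Add(-1713, Mul(-1, -8859)) = Add(-1713, 8859) = 7146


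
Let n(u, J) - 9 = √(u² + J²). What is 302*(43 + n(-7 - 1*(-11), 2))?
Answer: 15704 + 604*√5 ≈ 17055.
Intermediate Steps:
n(u, J) = 9 + √(J² + u²) (n(u, J) = 9 + √(u² + J²) = 9 + √(J² + u²))
302*(43 + n(-7 - 1*(-11), 2)) = 302*(43 + (9 + √(2² + (-7 - 1*(-11))²))) = 302*(43 + (9 + √(4 + (-7 + 11)²))) = 302*(43 + (9 + √(4 + 4²))) = 302*(43 + (9 + √(4 + 16))) = 302*(43 + (9 + √20)) = 302*(43 + (9 + 2*√5)) = 302*(52 + 2*√5) = 15704 + 604*√5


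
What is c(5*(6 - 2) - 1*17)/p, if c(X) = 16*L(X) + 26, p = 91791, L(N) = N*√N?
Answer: 26/91791 + 16*√3/30597 ≈ 0.0011890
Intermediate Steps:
L(N) = N^(3/2)
c(X) = 26 + 16*X^(3/2) (c(X) = 16*X^(3/2) + 26 = 26 + 16*X^(3/2))
c(5*(6 - 2) - 1*17)/p = (26 + 16*(5*(6 - 2) - 1*17)^(3/2))/91791 = (26 + 16*(5*4 - 17)^(3/2))*(1/91791) = (26 + 16*(20 - 17)^(3/2))*(1/91791) = (26 + 16*3^(3/2))*(1/91791) = (26 + 16*(3*√3))*(1/91791) = (26 + 48*√3)*(1/91791) = 26/91791 + 16*√3/30597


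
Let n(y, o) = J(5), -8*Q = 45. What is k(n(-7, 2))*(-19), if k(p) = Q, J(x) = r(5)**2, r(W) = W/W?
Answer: 855/8 ≈ 106.88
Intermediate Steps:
r(W) = 1
J(x) = 1 (J(x) = 1**2 = 1)
Q = -45/8 (Q = -1/8*45 = -45/8 ≈ -5.6250)
n(y, o) = 1
k(p) = -45/8
k(n(-7, 2))*(-19) = -45/8*(-19) = 855/8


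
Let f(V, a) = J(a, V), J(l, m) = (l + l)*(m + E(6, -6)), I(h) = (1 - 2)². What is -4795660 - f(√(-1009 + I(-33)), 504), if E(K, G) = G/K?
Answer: -4794652 - 12096*I*√7 ≈ -4.7947e+6 - 32003.0*I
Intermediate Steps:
I(h) = 1 (I(h) = (-1)² = 1)
J(l, m) = 2*l*(-1 + m) (J(l, m) = (l + l)*(m - 6/6) = (2*l)*(m - 6*⅙) = (2*l)*(m - 1) = (2*l)*(-1 + m) = 2*l*(-1 + m))
f(V, a) = 2*a*(-1 + V)
-4795660 - f(√(-1009 + I(-33)), 504) = -4795660 - 2*504*(-1 + √(-1009 + 1)) = -4795660 - 2*504*(-1 + √(-1008)) = -4795660 - 2*504*(-1 + 12*I*√7) = -4795660 - (-1008 + 12096*I*√7) = -4795660 + (1008 - 12096*I*√7) = -4794652 - 12096*I*√7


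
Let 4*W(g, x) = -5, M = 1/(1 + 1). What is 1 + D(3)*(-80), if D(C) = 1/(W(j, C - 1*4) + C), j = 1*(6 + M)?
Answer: -313/7 ≈ -44.714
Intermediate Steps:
M = ½ (M = 1/2 = ½ ≈ 0.50000)
j = 13/2 (j = 1*(6 + ½) = 1*(13/2) = 13/2 ≈ 6.5000)
W(g, x) = -5/4 (W(g, x) = (¼)*(-5) = -5/4)
D(C) = 1/(-5/4 + C)
1 + D(3)*(-80) = 1 + (4/(-5 + 4*3))*(-80) = 1 + (4/(-5 + 12))*(-80) = 1 + (4/7)*(-80) = 1 - 320/7 = -313/7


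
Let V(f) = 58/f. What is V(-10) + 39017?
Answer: 195056/5 ≈ 39011.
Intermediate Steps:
V(-10) + 39017 = 58/(-10) + 39017 = 58*(-1/10) + 39017 = -29/5 + 39017 = 195056/5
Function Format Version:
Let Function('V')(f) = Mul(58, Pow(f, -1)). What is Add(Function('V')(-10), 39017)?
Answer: Rational(195056, 5) ≈ 39011.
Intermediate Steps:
Add(Function('V')(-10), 39017) = Add(Mul(58, Pow(-10, -1)), 39017) = Add(Mul(58, Rational(-1, 10)), 39017) = Add(Rational(-29, 5), 39017) = Rational(195056, 5)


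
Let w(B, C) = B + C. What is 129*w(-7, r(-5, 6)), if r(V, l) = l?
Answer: -129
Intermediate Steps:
129*w(-7, r(-5, 6)) = 129*(-7 + 6) = 129*(-1) = -129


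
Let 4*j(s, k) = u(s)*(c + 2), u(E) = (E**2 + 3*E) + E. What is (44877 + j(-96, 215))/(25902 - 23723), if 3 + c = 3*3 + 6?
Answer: 75789/2179 ≈ 34.782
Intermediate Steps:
u(E) = E**2 + 4*E
c = 12 (c = -3 + (3*3 + 6) = -3 + (9 + 6) = -3 + 15 = 12)
j(s, k) = 7*s*(4 + s)/2 (j(s, k) = ((s*(4 + s))*(12 + 2))/4 = ((s*(4 + s))*14)/4 = (14*s*(4 + s))/4 = 7*s*(4 + s)/2)
(44877 + j(-96, 215))/(25902 - 23723) = (44877 + (7/2)*(-96)*(4 - 96))/(25902 - 23723) = (44877 + (7/2)*(-96)*(-92))/2179 = (44877 + 30912)*(1/2179) = 75789*(1/2179) = 75789/2179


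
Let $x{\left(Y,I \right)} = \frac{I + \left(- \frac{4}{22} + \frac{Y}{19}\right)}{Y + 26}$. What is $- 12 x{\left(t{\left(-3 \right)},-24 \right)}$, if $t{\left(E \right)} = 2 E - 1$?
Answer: $\frac{61572}{3971} \approx 15.505$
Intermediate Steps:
$t{\left(E \right)} = -1 + 2 E$
$x{\left(Y,I \right)} = \frac{- \frac{2}{11} + I + \frac{Y}{19}}{26 + Y}$ ($x{\left(Y,I \right)} = \frac{I + \left(\left(-4\right) \frac{1}{22} + Y \frac{1}{19}\right)}{26 + Y} = \frac{I + \left(- \frac{2}{11} + \frac{Y}{19}\right)}{26 + Y} = \frac{- \frac{2}{11} + I + \frac{Y}{19}}{26 + Y}$)
$- 12 x{\left(t{\left(-3 \right)},-24 \right)} = - 12 \frac{- \frac{2}{11} - 24 + \frac{-1 + 2 \left(-3\right)}{19}}{26 + \left(-1 + 2 \left(-3\right)\right)} = - 12 \frac{- \frac{2}{11} - 24 + \frac{-1 - 6}{19}}{26 - 7} = - 12 \frac{- \frac{2}{11} - 24 + \frac{1}{19} \left(-7\right)}{26 - 7} = - 12 \frac{- \frac{2}{11} - 24 - \frac{7}{19}}{19} = - 12 \cdot \frac{1}{19} \left(- \frac{5131}{209}\right) = \left(-12\right) \left(- \frac{5131}{3971}\right) = \frac{61572}{3971}$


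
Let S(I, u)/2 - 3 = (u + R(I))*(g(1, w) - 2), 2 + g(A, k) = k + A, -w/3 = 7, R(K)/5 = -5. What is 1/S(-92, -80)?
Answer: 1/5046 ≈ 0.00019818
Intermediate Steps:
R(K) = -25 (R(K) = 5*(-5) = -25)
w = -21 (w = -3*7 = -21)
g(A, k) = -2 + A + k (g(A, k) = -2 + (k + A) = -2 + (A + k) = -2 + A + k)
S(I, u) = 1206 - 48*u (S(I, u) = 6 + 2*((u - 25)*((-2 + 1 - 21) - 2)) = 6 + 2*((-25 + u)*(-22 - 2)) = 6 + 2*((-25 + u)*(-24)) = 6 + 2*(600 - 24*u) = 6 + (1200 - 48*u) = 1206 - 48*u)
1/S(-92, -80) = 1/(1206 - 48*(-80)) = 1/(1206 + 3840) = 1/5046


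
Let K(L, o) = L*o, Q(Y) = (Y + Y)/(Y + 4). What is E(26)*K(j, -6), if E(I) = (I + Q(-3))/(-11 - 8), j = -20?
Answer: -2400/19 ≈ -126.32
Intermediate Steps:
Q(Y) = 2*Y/(4 + Y) (Q(Y) = (2*Y)/(4 + Y) = 2*Y/(4 + Y))
E(I) = 6/19 - I/19 (E(I) = (I + 2*(-3)/(4 - 3))/(-11 - 8) = (I + 2*(-3)/1)/(-19) = (I + 2*(-3)*1)*(-1/19) = (I - 6)*(-1/19) = (-6 + I)*(-1/19) = 6/19 - I/19)
E(26)*K(j, -6) = (6/19 - 1/19*26)*(-20*(-6)) = (6/19 - 26/19)*120 = -20/19*120 = -2400/19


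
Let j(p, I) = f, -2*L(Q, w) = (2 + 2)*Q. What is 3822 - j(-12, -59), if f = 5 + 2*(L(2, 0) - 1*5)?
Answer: 3835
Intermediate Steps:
L(Q, w) = -2*Q (L(Q, w) = -(2 + 2)*Q/2 = -2*Q)
f = -13 (f = 5 + 2*(-2*2 - 1*5) = 5 + 2*(-4 - 5) = 5 + 2*(-9) = 5 - 18 = -13)
j(p, I) = -13
3822 - j(-12, -59) = 3822 - 1*(-13) = 3822 + 13 = 3835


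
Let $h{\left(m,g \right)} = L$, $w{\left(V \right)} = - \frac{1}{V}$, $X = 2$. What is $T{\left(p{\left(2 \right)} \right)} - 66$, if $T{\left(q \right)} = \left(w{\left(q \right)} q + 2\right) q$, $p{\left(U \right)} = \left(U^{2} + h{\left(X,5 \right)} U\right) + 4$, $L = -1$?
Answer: $-60$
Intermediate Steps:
$h{\left(m,g \right)} = -1$
$p{\left(U \right)} = 4 + U^{2} - U$ ($p{\left(U \right)} = \left(U^{2} - U\right) + 4 = 4 + U^{2} - U$)
$T{\left(q \right)} = q$ ($T{\left(q \right)} = \left(- \frac{1}{q} q + 2\right) q = \left(-1 + 2\right) q = 1 q = q$)
$T{\left(p{\left(2 \right)} \right)} - 66 = \left(4 + 2^{2} - 2\right) - 66 = \left(4 + 4 - 2\right) - 66 = 6 - 66 = -60$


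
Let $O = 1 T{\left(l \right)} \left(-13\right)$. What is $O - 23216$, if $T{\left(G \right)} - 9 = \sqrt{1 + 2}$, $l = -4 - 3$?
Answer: $-23333 - 13 \sqrt{3} \approx -23356.0$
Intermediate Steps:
$l = -7$ ($l = -4 - 3 = -7$)
$T{\left(G \right)} = 9 + \sqrt{3}$ ($T{\left(G \right)} = 9 + \sqrt{1 + 2} = 9 + \sqrt{3}$)
$O = -117 - 13 \sqrt{3}$ ($O = 1 \left(9 + \sqrt{3}\right) \left(-13\right) = \left(9 + \sqrt{3}\right) \left(-13\right) = -117 - 13 \sqrt{3} \approx -139.52$)
$O - 23216 = \left(-117 - 13 \sqrt{3}\right) - 23216 = -23333 - 13 \sqrt{3}$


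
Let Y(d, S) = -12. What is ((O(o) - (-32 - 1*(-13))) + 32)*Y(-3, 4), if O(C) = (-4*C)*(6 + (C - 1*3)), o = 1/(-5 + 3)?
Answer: -672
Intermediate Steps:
o = -½ (o = 1/(-2) = -½ ≈ -0.50000)
O(C) = -4*C*(3 + C) (O(C) = (-4*C)*(6 + (C - 3)) = (-4*C)*(6 + (-3 + C)) = (-4*C)*(3 + C) = -4*C*(3 + C))
((O(o) - (-32 - 1*(-13))) + 32)*Y(-3, 4) = ((-4*(-½)*(3 - ½) - (-32 - 1*(-13))) + 32)*(-12) = ((-4*(-½)*5/2 - (-32 + 13)) + 32)*(-12) = ((5 - 1*(-19)) + 32)*(-12) = ((5 + 19) + 32)*(-12) = (24 + 32)*(-12) = 56*(-12) = -672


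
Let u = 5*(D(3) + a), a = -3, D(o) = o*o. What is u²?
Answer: 900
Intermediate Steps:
D(o) = o²
u = 30 (u = 5*(3² - 3) = 5*(9 - 3) = 5*6 = 30)
u² = 30² = 900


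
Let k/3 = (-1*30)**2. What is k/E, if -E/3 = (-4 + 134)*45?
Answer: -2/13 ≈ -0.15385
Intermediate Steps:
E = -17550 (E = -3*(-4 + 134)*45 = -390*45 = -3*5850 = -17550)
k = 2700 (k = 3*(-1*30)**2 = 3*(-30)**2 = 3*900 = 2700)
k/E = 2700/(-17550) = 2700*(-1/17550) = -2/13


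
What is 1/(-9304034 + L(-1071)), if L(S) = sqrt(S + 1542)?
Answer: -9304034/86565048672685 - sqrt(471)/86565048672685 ≈ -1.0748e-7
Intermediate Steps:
L(S) = sqrt(1542 + S)
1/(-9304034 + L(-1071)) = 1/(-9304034 + sqrt(1542 - 1071)) = 1/(-9304034 + sqrt(471))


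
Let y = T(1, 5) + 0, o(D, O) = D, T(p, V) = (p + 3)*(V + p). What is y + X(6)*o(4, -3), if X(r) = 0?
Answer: 24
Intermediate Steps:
T(p, V) = (3 + p)*(V + p)
y = 24 (y = (1² + 3*5 + 3*1 + 5*1) + 0 = (1 + 15 + 3 + 5) + 0 = 24 + 0 = 24)
y + X(6)*o(4, -3) = 24 + 0*4 = 24 + 0 = 24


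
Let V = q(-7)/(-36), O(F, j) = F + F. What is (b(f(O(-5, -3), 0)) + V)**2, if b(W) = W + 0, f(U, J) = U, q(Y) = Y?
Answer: 124609/1296 ≈ 96.149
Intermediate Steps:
O(F, j) = 2*F
b(W) = W
V = 7/36 (V = -7/(-36) = -7*(-1/36) = 7/36 ≈ 0.19444)
(b(f(O(-5, -3), 0)) + V)**2 = (2*(-5) + 7/36)**2 = (-10 + 7/36)**2 = (-353/36)**2 = 124609/1296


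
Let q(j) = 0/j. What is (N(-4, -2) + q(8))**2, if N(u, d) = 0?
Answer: 0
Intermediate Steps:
q(j) = 0
(N(-4, -2) + q(8))**2 = (0 + 0)**2 = 0**2 = 0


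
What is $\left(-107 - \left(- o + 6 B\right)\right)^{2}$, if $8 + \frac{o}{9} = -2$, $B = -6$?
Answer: $25921$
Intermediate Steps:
$o = -90$ ($o = -72 + 9 \left(-2\right) = -72 - 18 = -90$)
$\left(-107 - \left(- o + 6 B\right)\right)^{2} = \left(-107 - 54\right)^{2} = \left(-161\right)^{2} = 25921$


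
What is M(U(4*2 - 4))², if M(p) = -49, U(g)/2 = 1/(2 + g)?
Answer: 2401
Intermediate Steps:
U(g) = 2/(2 + g)
M(U(4*2 - 4))² = (-49)² = 2401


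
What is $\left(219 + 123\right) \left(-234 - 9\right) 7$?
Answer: $-581742$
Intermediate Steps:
$\left(219 + 123\right) \left(-234 - 9\right) 7 = 342 \left(-243\right) 7 = \left(-83106\right) 7 = -581742$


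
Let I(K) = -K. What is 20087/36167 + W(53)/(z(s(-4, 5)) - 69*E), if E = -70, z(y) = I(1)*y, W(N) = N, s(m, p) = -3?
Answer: 98997322/174795111 ≈ 0.56636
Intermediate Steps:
z(y) = -y (z(y) = (-1*1)*y = -y)
20087/36167 + W(53)/(z(s(-4, 5)) - 69*E) = 20087/36167 + 53/(-1*(-3) - 69*(-70)) = 20087*(1/36167) + 53/(3 + 4830) = 20087/36167 + 53/4833 = 98997322/174795111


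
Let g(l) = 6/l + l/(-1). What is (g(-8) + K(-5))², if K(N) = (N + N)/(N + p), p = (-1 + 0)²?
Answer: 1521/16 ≈ 95.063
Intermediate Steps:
p = 1 (p = (-1)² = 1)
g(l) = -l + 6/l (g(l) = 6/l + l*(-1) = 6/l - l = -l + 6/l)
K(N) = 2*N/(1 + N) (K(N) = (N + N)/(N + 1) = (2*N)/(1 + N) = 2*N/(1 + N))
(g(-8) + K(-5))² = ((-1*(-8) + 6/(-8)) + 2*(-5)/(1 - 5))² = ((8 + 6*(-⅛)) + 2*(-5)/(-4))² = ((8 - ¾) + 2*(-5)*(-¼))² = (29/4 + 5/2)² = (39/4)² = 1521/16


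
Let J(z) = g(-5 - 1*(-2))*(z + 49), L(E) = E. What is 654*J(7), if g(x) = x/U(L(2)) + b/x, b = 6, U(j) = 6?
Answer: -91560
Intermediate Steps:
g(x) = 6/x + x/6 (g(x) = x/6 + 6/x = 6/x + x/6)
J(z) = -245/2 - 5*z/2 (J(z) = (6/(-5 - 1*(-2)) + (-5 - 1*(-2))/6)*(z + 49) = (6/(-5 + 2) + (-5 + 2)/6)*(49 + z) = (6/(-3) + (⅙)*(-3))*(49 + z) = (6*(-⅓) - ½)*(49 + z) = (-2 - ½)*(49 + z) = -5*(49 + z)/2 = -245/2 - 5*z/2)
654*J(7) = 654*(-245/2 - 5/2*7) = 654*(-245/2 - 35/2) = 654*(-140) = -91560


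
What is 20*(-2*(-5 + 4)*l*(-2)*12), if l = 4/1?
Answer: -3840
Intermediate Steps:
l = 4 (l = 4*1 = 4)
20*(-2*(-5 + 4)*l*(-2)*12) = 20*(-2*(-5 + 4)*4*(-2)*12) = 20*(-2*(-1*4)*(-2)*12) = 20*(-(-8)*(-2)*12) = 20*(-2*8*12) = 20*(-16*12) = 20*(-192) = -3840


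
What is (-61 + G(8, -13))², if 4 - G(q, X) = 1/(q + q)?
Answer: 833569/256 ≈ 3256.1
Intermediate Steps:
G(q, X) = 4 - 1/(2*q) (G(q, X) = 4 - 1/(q + q) = 4 - 1/(2*q))
(-61 + G(8, -13))² = (-61 + (4 - ½/8))² = (-61 + (4 - ½*⅛))² = (-61 + (4 - 1/16))² = (-61 + 63/16)² = (-913/16)² = 833569/256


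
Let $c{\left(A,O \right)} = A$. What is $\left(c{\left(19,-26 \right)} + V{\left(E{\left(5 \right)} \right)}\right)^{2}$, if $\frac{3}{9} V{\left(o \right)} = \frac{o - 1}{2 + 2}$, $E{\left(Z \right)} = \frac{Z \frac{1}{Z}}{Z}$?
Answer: $\frac{8464}{25} \approx 338.56$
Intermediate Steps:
$E{\left(Z \right)} = \frac{1}{Z}$ ($E{\left(Z \right)} = 1 \frac{1}{Z} = \frac{1}{Z}$)
$V{\left(o \right)} = - \frac{3}{4} + \frac{3 o}{4}$ ($V{\left(o \right)} = 3 \frac{o - 1}{2 + 2} = 3 \frac{-1 + o}{4} = 3 \left(-1 + o\right) \frac{1}{4} = 3 \left(- \frac{1}{4} + \frac{o}{4}\right) = - \frac{3}{4} + \frac{3 o}{4}$)
$\left(c{\left(19,-26 \right)} + V{\left(E{\left(5 \right)} \right)}\right)^{2} = \left(19 - \left(\frac{3}{4} - \frac{3}{4 \cdot 5}\right)\right)^{2} = \left(19 + \left(- \frac{3}{4} + \frac{3}{4} \cdot \frac{1}{5}\right)\right)^{2} = \left(19 + \left(- \frac{3}{4} + \frac{3}{20}\right)\right)^{2} = \left(19 - \frac{3}{5}\right)^{2} = \left(\frac{92}{5}\right)^{2} = \frac{8464}{25}$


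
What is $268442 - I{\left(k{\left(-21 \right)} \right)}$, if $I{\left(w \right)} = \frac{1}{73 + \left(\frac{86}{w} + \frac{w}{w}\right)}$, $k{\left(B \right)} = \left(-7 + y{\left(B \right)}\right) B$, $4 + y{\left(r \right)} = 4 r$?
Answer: $\frac{39653176477}{147716} \approx 2.6844 \cdot 10^{5}$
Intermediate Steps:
$y{\left(r \right)} = -4 + 4 r$
$k{\left(B \right)} = B \left(-11 + 4 B\right)$ ($k{\left(B \right)} = \left(-7 + \left(-4 + 4 B\right)\right) B = \left(-11 + 4 B\right) B = B \left(-11 + 4 B\right)$)
$I{\left(w \right)} = \frac{1}{74 + \frac{86}{w}}$ ($I{\left(w \right)} = \frac{1}{73 + \left(\frac{86}{w} + 1\right)} = \frac{1}{73 + \left(1 + \frac{86}{w}\right)} = \frac{1}{74 + \frac{86}{w}}$)
$268442 - I{\left(k{\left(-21 \right)} \right)} = 268442 - \frac{\left(-21\right) \left(-11 + 4 \left(-21\right)\right)}{2 \left(43 + 37 \left(- 21 \left(-11 + 4 \left(-21\right)\right)\right)\right)} = 268442 - \frac{\left(-21\right) \left(-11 - 84\right)}{2 \left(43 + 37 \left(- 21 \left(-11 - 84\right)\right)\right)} = 268442 - \frac{\left(-21\right) \left(-95\right)}{2 \left(43 + 37 \left(\left(-21\right) \left(-95\right)\right)\right)} = 268442 - \frac{1}{2} \cdot 1995 \frac{1}{43 + 37 \cdot 1995} = 268442 - \frac{1}{2} \cdot 1995 \frac{1}{43 + 73815} = 268442 - \frac{1}{2} \cdot 1995 \cdot \frac{1}{73858} = 268442 - \frac{1995}{147716} = \frac{39653176477}{147716}$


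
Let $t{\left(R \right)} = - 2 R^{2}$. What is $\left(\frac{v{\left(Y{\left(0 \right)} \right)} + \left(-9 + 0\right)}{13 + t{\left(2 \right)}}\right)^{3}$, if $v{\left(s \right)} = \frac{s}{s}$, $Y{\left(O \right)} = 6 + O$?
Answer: $- \frac{512}{125} \approx -4.096$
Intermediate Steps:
$v{\left(s \right)} = 1$
$\left(\frac{v{\left(Y{\left(0 \right)} \right)} + \left(-9 + 0\right)}{13 + t{\left(2 \right)}}\right)^{3} = \left(\frac{1 + \left(-9 + 0\right)}{13 - 2 \cdot 2^{2}}\right)^{3} = \left(\frac{1 - 9}{13 - 8}\right)^{3} = \left(- \frac{8}{13 - 8}\right)^{3} = \left(- \frac{8}{5}\right)^{3} = - \frac{512}{125}$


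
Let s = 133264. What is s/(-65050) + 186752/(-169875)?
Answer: -695728792/221007375 ≈ -3.1480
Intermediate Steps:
s/(-65050) + 186752/(-169875) = 133264/(-65050) + 186752/(-169875) = 133264*(-1/65050) + 186752*(-1/169875) = -66632/32525 - 186752/169875 = -695728792/221007375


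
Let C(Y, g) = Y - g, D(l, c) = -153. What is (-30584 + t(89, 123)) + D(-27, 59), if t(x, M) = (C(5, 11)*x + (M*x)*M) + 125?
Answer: 1315335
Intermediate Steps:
t(x, M) = 125 - 6*x + x*M² (t(x, M) = ((5 - 1*11)*x + (M*x)*M) + 125 = ((5 - 11)*x + x*M²) + 125 = (-6*x + x*M²) + 125 = 125 - 6*x + x*M²)
(-30584 + t(89, 123)) + D(-27, 59) = (-30584 + (125 - 6*89 + 89*123²)) - 153 = (-30584 + (125 - 534 + 89*15129)) - 153 = (-30584 + (125 - 534 + 1346481)) - 153 = (-30584 + 1346072) - 153 = 1315488 - 153 = 1315335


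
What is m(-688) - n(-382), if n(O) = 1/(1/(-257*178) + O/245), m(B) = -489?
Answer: -8534173343/17475217 ≈ -488.36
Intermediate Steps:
n(O) = 1/(-1/45746 + O/245) (n(O) = 1/(-1/257*1/178 + O*(1/245)) = 1/(-1/45746 + O/245))
m(-688) - n(-382) = -489 - 11207770/(-245 + 45746*(-382)) = -489 - 11207770/(-245 - 17474972) = -489 - 11207770/(-17475217) = -489 - 11207770*(-1)/17475217 = -489 - 1*(-11207770/17475217) = -489 + 11207770/17475217 = -8534173343/17475217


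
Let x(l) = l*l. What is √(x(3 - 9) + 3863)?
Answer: √3899 ≈ 62.442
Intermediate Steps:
x(l) = l²
√(x(3 - 9) + 3863) = √((3 - 9)² + 3863) = √((-6)² + 3863) = √(36 + 3863) = √3899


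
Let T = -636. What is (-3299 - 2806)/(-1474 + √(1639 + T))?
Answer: 2999590/723891 + 2035*√1003/723891 ≈ 4.2327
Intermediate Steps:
(-3299 - 2806)/(-1474 + √(1639 + T)) = (-3299 - 2806)/(-1474 + √(1639 - 636)) = -6105/(-1474 + √1003)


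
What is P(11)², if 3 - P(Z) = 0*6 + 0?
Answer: 9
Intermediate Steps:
P(Z) = 3 (P(Z) = 3 - (0*6 + 0) = 3 - (0 + 0) = 3 - 1*0 = 3 + 0 = 3)
P(11)² = 3² = 9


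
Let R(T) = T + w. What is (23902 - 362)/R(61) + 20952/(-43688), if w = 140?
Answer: 128025521/1097661 ≈ 116.63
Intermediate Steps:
R(T) = 140 + T (R(T) = T + 140 = 140 + T)
(23902 - 362)/R(61) + 20952/(-43688) = (23902 - 362)/(140 + 61) + 20952/(-43688) = 23540/201 + 20952*(-1/43688) = 23540*(1/201) - 2619/5461 = 23540/201 - 2619/5461 = 128025521/1097661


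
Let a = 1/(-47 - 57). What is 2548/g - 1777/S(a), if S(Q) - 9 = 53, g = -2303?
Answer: -86743/2914 ≈ -29.768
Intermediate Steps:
a = -1/104 (a = 1/(-104) = -1/104 ≈ -0.0096154)
S(Q) = 62 (S(Q) = 9 + 53 = 62)
2548/g - 1777/S(a) = 2548/(-2303) - 1777/62 = 2548*(-1/2303) - 1777*1/62 = -52/47 - 1777/62 = -86743/2914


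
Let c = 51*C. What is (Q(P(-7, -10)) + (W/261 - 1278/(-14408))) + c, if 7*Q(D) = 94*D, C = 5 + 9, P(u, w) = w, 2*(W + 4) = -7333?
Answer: 2482033877/4387236 ≈ 565.74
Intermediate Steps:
W = -7341/2 (W = -4 + (½)*(-7333) = -4 - 7333/2 = -7341/2 ≈ -3670.5)
C = 14
c = 714 (c = 51*14 = 714)
Q(D) = 94*D/7 (Q(D) = (94*D)/7 = 94*D/7)
(Q(P(-7, -10)) + (W/261 - 1278/(-14408))) + c = ((94/7)*(-10) + (-7341/2/261 - 1278/(-14408))) + 714 = (-940/7 + (-7341/2*1/261 - 1278*(-1/14408))) + 714 = (-940/7 + (-2447/174 + 639/7204)) + 714 = (-940/7 - 8758501/626748) + 714 = -650452627/4387236 + 714 = 2482033877/4387236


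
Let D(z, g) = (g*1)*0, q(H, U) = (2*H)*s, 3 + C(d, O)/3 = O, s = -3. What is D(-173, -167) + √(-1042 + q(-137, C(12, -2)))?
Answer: 2*I*√55 ≈ 14.832*I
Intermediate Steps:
C(d, O) = -9 + 3*O
q(H, U) = -6*H (q(H, U) = (2*H)*(-3) = -6*H)
D(z, g) = 0 (D(z, g) = g*0 = 0)
D(-173, -167) + √(-1042 + q(-137, C(12, -2))) = 0 + √(-1042 - 6*(-137)) = 0 + √(-1042 + 822) = 0 + √(-220) = 0 + 2*I*√55 = 2*I*√55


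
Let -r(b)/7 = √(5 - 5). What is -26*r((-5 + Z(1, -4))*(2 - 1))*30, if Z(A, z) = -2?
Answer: 0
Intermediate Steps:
r(b) = 0 (r(b) = -7*√(5 - 5) = -7*√0 = -7*0 = 0)
-26*r((-5 + Z(1, -4))*(2 - 1))*30 = -26*0*30 = 0*30 = 0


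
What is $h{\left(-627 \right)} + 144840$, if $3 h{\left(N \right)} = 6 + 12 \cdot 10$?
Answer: $144882$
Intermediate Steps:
$h{\left(N \right)} = 42$ ($h{\left(N \right)} = \frac{6 + 12 \cdot 10}{3} = \frac{6 + 120}{3} = \frac{1}{3} \cdot 126 = 42$)
$h{\left(-627 \right)} + 144840 = 42 + 144840 = 144882$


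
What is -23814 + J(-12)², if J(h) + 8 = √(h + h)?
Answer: -23774 - 32*I*√6 ≈ -23774.0 - 78.384*I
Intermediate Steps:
J(h) = -8 + √2*√h (J(h) = -8 + √(h + h) = -8 + √(2*h) = -8 + √2*√h)
-23814 + J(-12)² = -23814 + (-8 + √2*√(-12))² = -23814 + (-8 + √2*(2*I*√3))² = -23814 + (-8 + 2*I*√6)²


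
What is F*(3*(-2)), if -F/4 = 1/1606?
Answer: 12/803 ≈ 0.014944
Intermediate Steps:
F = -2/803 (F = -4/1606 = -4*1/1606 = -2/803 ≈ -0.0024907)
F*(3*(-2)) = -6*(-2)/803 = -2/803*(-6) = 12/803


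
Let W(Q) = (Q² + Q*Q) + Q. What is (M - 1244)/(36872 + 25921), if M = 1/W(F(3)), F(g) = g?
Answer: -26123/1318653 ≈ -0.019810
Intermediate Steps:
W(Q) = Q + 2*Q² (W(Q) = (Q² + Q²) + Q = 2*Q² + Q = Q + 2*Q²)
M = 1/21 (M = 1/(3*(1 + 2*3)) = 1/(3*(1 + 6)) = 1/(3*7) = 1/21 ≈ 0.047619)
(M - 1244)/(36872 + 25921) = (1/21 - 1244)/(36872 + 25921) = -26123/21/62793 = -26123/21*1/62793 = -26123/1318653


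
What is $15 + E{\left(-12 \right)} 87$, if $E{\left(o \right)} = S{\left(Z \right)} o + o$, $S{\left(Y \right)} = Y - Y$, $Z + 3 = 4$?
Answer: $-1029$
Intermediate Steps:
$Z = 1$ ($Z = -3 + 4 = 1$)
$S{\left(Y \right)} = 0$
$E{\left(o \right)} = o$ ($E{\left(o \right)} = 0 o + o = 0 + o = o$)
$15 + E{\left(-12 \right)} 87 = 15 - 1044 = -1029$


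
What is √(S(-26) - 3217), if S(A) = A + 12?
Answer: 3*I*√359 ≈ 56.842*I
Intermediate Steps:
S(A) = 12 + A
√(S(-26) - 3217) = √((12 - 26) - 3217) = √(-14 - 3217) = √(-3231) = 3*I*√359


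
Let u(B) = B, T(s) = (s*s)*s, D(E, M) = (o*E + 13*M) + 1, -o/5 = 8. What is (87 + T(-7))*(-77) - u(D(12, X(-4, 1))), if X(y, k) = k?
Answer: 20178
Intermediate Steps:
o = -40 (o = -5*8 = -40)
D(E, M) = 1 - 40*E + 13*M (D(E, M) = (-40*E + 13*M) + 1 = 1 - 40*E + 13*M)
T(s) = s³ (T(s) = s²*s = s³)
(87 + T(-7))*(-77) - u(D(12, X(-4, 1))) = (87 + (-7)³)*(-77) - (1 - 40*12 + 13*1) = (87 - 343)*(-77) - (1 - 480 + 13) = -256*(-77) - 1*(-466) = 19712 + 466 = 20178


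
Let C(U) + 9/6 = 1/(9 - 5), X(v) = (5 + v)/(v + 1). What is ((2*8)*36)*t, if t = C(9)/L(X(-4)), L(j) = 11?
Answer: -720/11 ≈ -65.455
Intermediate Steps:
X(v) = (5 + v)/(1 + v)
C(U) = -5/4 (C(U) = -3/2 + 1/(9 - 5) = -3/2 + 1/4 = -3/2 + ¼ = -5/4)
t = -5/44 (t = -5/4/11 = -5/4*1/11 = -5/44 ≈ -0.11364)
((2*8)*36)*t = ((2*8)*36)*(-5/44) = (16*36)*(-5/44) = 576*(-5/44) = -720/11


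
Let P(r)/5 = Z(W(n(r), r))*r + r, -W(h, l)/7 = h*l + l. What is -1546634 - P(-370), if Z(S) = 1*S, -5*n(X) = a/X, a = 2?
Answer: 3251896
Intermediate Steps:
n(X) = -2/(5*X)
W(h, l) = -7*l - 7*h*l (W(h, l) = -7*(h*l + l) = -7*(l + h*l) = -7*l - 7*h*l)
Z(S) = S
P(r) = 5*r - 35*r²*(1 - 2/(5*r)) (P(r) = 5*((-7*r*(1 - 2/(5*r)))*r + r) = 5*(-7*r²*(1 - 2/(5*r)) + r) = 5*(r - 7*r²*(1 - 2/(5*r))) = 5*r - 35*r²*(1 - 2/(5*r)))
-1546634 - P(-370) = -1546634 - (-370)*(19 - 35*(-370)) = -1546634 - (-370)*(19 + 12950) = -1546634 - (-370)*12969 = -1546634 - 1*(-4798530) = -1546634 + 4798530 = 3251896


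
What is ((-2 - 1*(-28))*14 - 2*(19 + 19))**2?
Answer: 82944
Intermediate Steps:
((-2 - 1*(-28))*14 - 2*(19 + 19))**2 = ((-2 + 28)*14 - 2*38)**2 = (26*14 - 76)**2 = (364 - 76)**2 = 288**2 = 82944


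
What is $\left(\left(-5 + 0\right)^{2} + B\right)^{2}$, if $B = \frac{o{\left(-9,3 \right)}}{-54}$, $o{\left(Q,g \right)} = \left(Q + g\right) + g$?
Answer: $\frac{203401}{324} \approx 627.78$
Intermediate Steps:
$o{\left(Q,g \right)} = Q + 2 g$
$B = \frac{1}{18}$ ($B = \frac{-9 + 2 \cdot 3}{-54} = \left(-9 + 6\right) \left(- \frac{1}{54}\right) = \left(-3\right) \left(- \frac{1}{54}\right) = \frac{1}{18} \approx 0.055556$)
$\left(\left(-5 + 0\right)^{2} + B\right)^{2} = \left(\left(-5 + 0\right)^{2} + \frac{1}{18}\right)^{2} = \left(\left(-5\right)^{2} + \frac{1}{18}\right)^{2} = \left(25 + \frac{1}{18}\right)^{2} = \left(\frac{451}{18}\right)^{2} = \frac{203401}{324}$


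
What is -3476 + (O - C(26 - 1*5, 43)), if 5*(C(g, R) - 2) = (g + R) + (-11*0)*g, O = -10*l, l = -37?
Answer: -15604/5 ≈ -3120.8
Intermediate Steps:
O = 370 (O = -10*(-37) = 370)
C(g, R) = 2 + R/5 + g/5 (C(g, R) = 2 + ((g + R) + (-11*0)*g)/5 = 2 + ((R + g) + 0*g)/5 = 2 + ((R + g) + 0)/5 = 2 + (R + g)/5 = 2 + (R/5 + g/5) = 2 + R/5 + g/5)
-3476 + (O - C(26 - 1*5, 43)) = -3476 + (370 - (2 + (⅕)*43 + (26 - 1*5)/5)) = -3476 + (370 - (2 + 43/5 + (26 - 5)/5)) = -3476 + (370 - (2 + 43/5 + (⅕)*21)) = -3476 + (370 - (2 + 43/5 + 21/5)) = -3476 + (370 - 1*74/5) = -3476 + (370 - 74/5) = -3476 + 1776/5 = -15604/5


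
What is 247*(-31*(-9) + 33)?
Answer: 77064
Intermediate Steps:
247*(-31*(-9) + 33) = 247*(279 + 33) = 247*312 = 77064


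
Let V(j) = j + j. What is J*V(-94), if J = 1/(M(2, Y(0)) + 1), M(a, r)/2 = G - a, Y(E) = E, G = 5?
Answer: -188/7 ≈ -26.857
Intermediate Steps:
V(j) = 2*j
M(a, r) = 10 - 2*a (M(a, r) = 2*(5 - a) = 10 - 2*a)
J = 1/7 (J = 1/((10 - 2*2) + 1) = 1/((10 - 4) + 1) = 1/(6 + 1) = 1/7 ≈ 0.14286)
J*V(-94) = (2*(-94))/7 = (1/7)*(-188) = -188/7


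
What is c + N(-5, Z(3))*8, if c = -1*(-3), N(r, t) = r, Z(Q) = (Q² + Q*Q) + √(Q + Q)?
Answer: -37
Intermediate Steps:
Z(Q) = 2*Q² + √2*√Q (Z(Q) = (Q² + Q²) + √(2*Q) = 2*Q² + √2*√Q)
c = 3
c + N(-5, Z(3))*8 = 3 - 5*8 = 3 - 40 = -37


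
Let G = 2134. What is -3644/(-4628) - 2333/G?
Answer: -755207/2469038 ≈ -0.30587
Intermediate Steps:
-3644/(-4628) - 2333/G = -3644/(-4628) - 2333/2134 = -3644*(-1/4628) - 2333*1/2134 = 911/1157 - 2333/2134 = -755207/2469038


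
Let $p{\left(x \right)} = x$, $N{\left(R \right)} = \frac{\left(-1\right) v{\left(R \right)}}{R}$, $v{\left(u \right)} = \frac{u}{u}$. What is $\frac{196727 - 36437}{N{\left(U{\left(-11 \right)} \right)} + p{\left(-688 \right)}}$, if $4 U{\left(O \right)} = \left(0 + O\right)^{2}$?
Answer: $- \frac{745965}{3202} \approx -232.97$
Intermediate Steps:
$U{\left(O \right)} = \frac{O^{2}}{4}$ ($U{\left(O \right)} = \frac{\left(0 + O\right)^{2}}{4} = \frac{O^{2}}{4}$)
$v{\left(u \right)} = 1$
$N{\left(R \right)} = - \frac{1}{R}$ ($N{\left(R \right)} = \frac{\left(-1\right) 1}{R} = - \frac{1}{R}$)
$\frac{196727 - 36437}{N{\left(U{\left(-11 \right)} \right)} + p{\left(-688 \right)}} = \frac{196727 - 36437}{- \frac{1}{\frac{1}{4} \left(-11\right)^{2}} - 688} = \frac{160290}{- \frac{1}{\frac{1}{4} \cdot 121} - 688} = \frac{160290}{- \frac{1}{\frac{121}{4}} - 688} = \frac{160290}{\left(-1\right) \frac{4}{121} - 688} = \frac{160290}{- \frac{4}{121} - 688} = \frac{160290}{- \frac{83252}{121}} = 160290 \left(- \frac{121}{83252}\right) = - \frac{745965}{3202}$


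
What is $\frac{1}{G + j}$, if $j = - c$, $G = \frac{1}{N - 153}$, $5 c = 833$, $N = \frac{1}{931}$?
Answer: $- \frac{712210}{118658841} \approx -0.0060022$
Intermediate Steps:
$N = \frac{1}{931} \approx 0.0010741$
$c = \frac{833}{5}$ ($c = \frac{1}{5} \cdot 833 = \frac{833}{5} \approx 166.6$)
$G = - \frac{931}{142442}$ ($G = \frac{1}{\frac{1}{931} - 153} = \frac{1}{- \frac{142442}{931}} = - \frac{931}{142442} \approx -0.006536$)
$j = - \frac{833}{5}$ ($j = \left(-1\right) \frac{833}{5} = - \frac{833}{5} \approx -166.6$)
$\frac{1}{G + j} = \frac{1}{- \frac{931}{142442} - \frac{833}{5}} = \frac{1}{- \frac{118658841}{712210}} = - \frac{712210}{118658841}$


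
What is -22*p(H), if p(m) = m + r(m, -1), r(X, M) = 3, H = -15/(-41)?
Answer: -3036/41 ≈ -74.049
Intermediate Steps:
H = 15/41 (H = -15*(-1/41) = 15/41 ≈ 0.36585)
p(m) = 3 + m (p(m) = m + 3 = 3 + m)
-22*p(H) = -22*(3 + 15/41) = -22*138/41 = -3036/41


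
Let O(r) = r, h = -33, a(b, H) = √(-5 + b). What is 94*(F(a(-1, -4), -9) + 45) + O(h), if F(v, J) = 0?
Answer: 4197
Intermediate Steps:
94*(F(a(-1, -4), -9) + 45) + O(h) = 94*(0 + 45) - 33 = 94*45 - 33 = 4230 - 33 = 4197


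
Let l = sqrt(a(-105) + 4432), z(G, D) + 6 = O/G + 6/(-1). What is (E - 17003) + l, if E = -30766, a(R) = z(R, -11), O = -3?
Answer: -47769 + 3*sqrt(601615)/35 ≈ -47703.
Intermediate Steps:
z(G, D) = -12 - 3/G (z(G, D) = -6 + (-3/G + 6/(-1)) = -6 + (-3/G + 6*(-1)) = -6 + (-3/G - 6) = -6 + (-6 - 3/G) = -12 - 3/G)
a(R) = -12 - 3/R
l = 3*sqrt(601615)/35 (l = sqrt((-12 - 3/(-105)) + 4432) = sqrt((-12 - 3*(-1/105)) + 4432) = sqrt((-12 + 1/35) + 4432) = sqrt(-419/35 + 4432) = sqrt(154701/35) = 3*sqrt(601615)/35 ≈ 66.483)
(E - 17003) + l = (-30766 - 17003) + 3*sqrt(601615)/35 = -47769 + 3*sqrt(601615)/35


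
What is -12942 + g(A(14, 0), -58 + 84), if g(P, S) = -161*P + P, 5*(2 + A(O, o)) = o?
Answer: -12622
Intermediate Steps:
A(O, o) = -2 + o/5
g(P, S) = -160*P
-12942 + g(A(14, 0), -58 + 84) = -12942 - 160*(-2 + (⅕)*0) = -12942 - 160*(-2 + 0) = -12942 - 160*(-2) = -12942 + 320 = -12622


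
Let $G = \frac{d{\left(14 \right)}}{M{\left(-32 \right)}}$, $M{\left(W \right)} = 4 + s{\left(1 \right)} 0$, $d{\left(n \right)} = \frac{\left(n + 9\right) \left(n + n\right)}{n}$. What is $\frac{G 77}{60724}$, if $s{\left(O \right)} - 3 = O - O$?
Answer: $\frac{1771}{121448} \approx 0.014582$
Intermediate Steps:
$s{\left(O \right)} = 3$ ($s{\left(O \right)} = 3 + \left(O - O\right) = 3 + 0 = 3$)
$d{\left(n \right)} = 18 + 2 n$ ($d{\left(n \right)} = \frac{\left(9 + n\right) 2 n}{n} = \frac{2 n \left(9 + n\right)}{n} = 18 + 2 n$)
$M{\left(W \right)} = 4$ ($M{\left(W \right)} = 4 + 3 \cdot 0 = 4 + 0 = 4$)
$G = \frac{23}{2}$ ($G = \frac{18 + 2 \cdot 14}{4} = \left(18 + 28\right) \frac{1}{4} = 46 \cdot \frac{1}{4} = \frac{23}{2} \approx 11.5$)
$\frac{G 77}{60724} = \frac{\frac{23}{2} \cdot 77}{60724} = \frac{1771}{2} \cdot \frac{1}{60724} = \frac{1771}{121448}$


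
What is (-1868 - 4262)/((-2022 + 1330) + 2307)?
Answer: -1226/323 ≈ -3.7957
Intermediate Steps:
(-1868 - 4262)/((-2022 + 1330) + 2307) = -6130/(-692 + 2307) = -6130/1615 = -6130*1/1615 = -1226/323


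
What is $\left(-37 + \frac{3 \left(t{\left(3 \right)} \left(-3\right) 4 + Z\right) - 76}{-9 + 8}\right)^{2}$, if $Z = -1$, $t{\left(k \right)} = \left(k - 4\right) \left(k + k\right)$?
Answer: $30276$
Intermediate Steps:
$t{\left(k \right)} = 2 k \left(-4 + k\right)$ ($t{\left(k \right)} = \left(-4 + k\right) 2 k = 2 k \left(-4 + k\right)$)
$\left(-37 + \frac{3 \left(t{\left(3 \right)} \left(-3\right) 4 + Z\right) - 76}{-9 + 8}\right)^{2} = \left(-37 + \frac{3 \left(2 \cdot 3 \left(-4 + 3\right) \left(-3\right) 4 - 1\right) - 76}{-9 + 8}\right)^{2} = \left(-37 + \frac{3 \left(2 \cdot 3 \left(-1\right) \left(-3\right) 4 - 1\right) - 76}{-1}\right)^{2} = \left(-37 + \left(3 \left(\left(-6\right) \left(-3\right) 4 - 1\right) - 76\right) \left(-1\right)\right)^{2} = \left(-37 + \left(3 \left(18 \cdot 4 - 1\right) - 76\right) \left(-1\right)\right)^{2} = \left(-37 + \left(3 \left(72 - 1\right) - 76\right) \left(-1\right)\right)^{2} = \left(-37 + \left(3 \cdot 71 - 76\right) \left(-1\right)\right)^{2} = \left(-37 + \left(213 - 76\right) \left(-1\right)\right)^{2} = \left(-37 + 137 \left(-1\right)\right)^{2} = \left(-37 - 137\right)^{2} = \left(-174\right)^{2} = 30276$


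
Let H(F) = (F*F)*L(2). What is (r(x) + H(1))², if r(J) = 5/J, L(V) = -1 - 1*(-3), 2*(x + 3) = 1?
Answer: 0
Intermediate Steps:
x = -5/2 (x = -3 + (½)*1 = -3 + ½ = -5/2 ≈ -2.5000)
L(V) = 2 (L(V) = -1 + 3 = 2)
H(F) = 2*F² (H(F) = (F*F)*2 = F²*2 = 2*F²)
(r(x) + H(1))² = (5/(-5/2) + 2*1²)² = (5*(-⅖) + 2*1)² = (-2 + 2)² = 0² = 0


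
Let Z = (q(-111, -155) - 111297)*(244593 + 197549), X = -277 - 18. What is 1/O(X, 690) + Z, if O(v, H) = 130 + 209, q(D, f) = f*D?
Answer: -14103086496695/339 ≈ -4.1602e+10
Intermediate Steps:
q(D, f) = D*f
X = -295
Z = -41602025064 (Z = (-111*(-155) - 111297)*(244593 + 197549) = (17205 - 111297)*442142 = -94092*442142 = -41602025064)
O(v, H) = 339
1/O(X, 690) + Z = 1/339 - 41602025064 = -14103086496695/339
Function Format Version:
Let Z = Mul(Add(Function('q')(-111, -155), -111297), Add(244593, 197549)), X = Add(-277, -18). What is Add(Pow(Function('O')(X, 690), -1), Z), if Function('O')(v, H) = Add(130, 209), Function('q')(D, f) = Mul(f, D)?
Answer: Rational(-14103086496695, 339) ≈ -4.1602e+10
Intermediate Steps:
Function('q')(D, f) = Mul(D, f)
X = -295
Z = -41602025064 (Z = Mul(Add(Mul(-111, -155), -111297), Add(244593, 197549)) = Mul(Add(17205, -111297), 442142) = Mul(-94092, 442142) = -41602025064)
Function('O')(v, H) = 339
Add(Pow(Function('O')(X, 690), -1), Z) = Add(Pow(339, -1), -41602025064) = Add(Rational(1, 339), -41602025064) = Rational(-14103086496695, 339)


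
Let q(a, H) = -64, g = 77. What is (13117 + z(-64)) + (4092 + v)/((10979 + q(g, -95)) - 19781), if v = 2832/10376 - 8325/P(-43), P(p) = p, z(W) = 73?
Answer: 592887579151/44951426 ≈ 13190.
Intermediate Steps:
v = 10812747/55771 (v = 2832/10376 - 8325/(-43) = 2832*(1/10376) - 8325*(-1/43) = 354/1297 + 8325/43 = 10812747/55771 ≈ 193.88)
(13117 + z(-64)) + (4092 + v)/((10979 + q(g, -95)) - 19781) = (13117 + 73) + (4092 + 10812747/55771)/((10979 - 64) - 19781) = 13190 + 239027679/(55771*(10915 - 19781)) = 13190 + (239027679/55771)/(-8866) = 13190 + (239027679/55771)*(-1/8866) = 13190 - 21729789/44951426 = 592887579151/44951426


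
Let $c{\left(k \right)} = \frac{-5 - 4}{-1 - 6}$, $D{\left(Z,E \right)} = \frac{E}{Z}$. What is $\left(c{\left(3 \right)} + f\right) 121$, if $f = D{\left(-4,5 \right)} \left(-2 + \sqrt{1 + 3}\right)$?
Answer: $\frac{1089}{7} \approx 155.57$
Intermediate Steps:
$c{\left(k \right)} = \frac{9}{7}$ ($c{\left(k \right)} = - \frac{9}{-7} = \left(-9\right) \left(- \frac{1}{7}\right) = \frac{9}{7}$)
$f = 0$ ($f = \frac{5}{-4} \left(-2 + \sqrt{1 + 3}\right) = 5 \left(- \frac{1}{4}\right) \left(-2 + \sqrt{4}\right) = - \frac{5 \left(-2 + 2\right)}{4} = \left(- \frac{5}{4}\right) 0 = 0$)
$\left(c{\left(3 \right)} + f\right) 121 = \left(\frac{9}{7} + 0\right) 121 = \frac{9}{7} \cdot 121 = \frac{1089}{7}$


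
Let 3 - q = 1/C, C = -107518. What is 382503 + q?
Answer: 41126280109/107518 ≈ 3.8251e+5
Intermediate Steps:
q = 322555/107518 (q = 3 - 1/(-107518) = 3 - 1*(-1/107518) = 3 + 1/107518 = 322555/107518 ≈ 3.0000)
382503 + q = 382503 + 322555/107518 = 41126280109/107518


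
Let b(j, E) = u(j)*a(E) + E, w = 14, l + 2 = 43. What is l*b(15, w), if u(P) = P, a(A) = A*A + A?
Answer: 129724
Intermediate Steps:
l = 41 (l = -2 + 43 = 41)
a(A) = A + A² (a(A) = A² + A = A + A²)
b(j, E) = E + E*j*(1 + E) (b(j, E) = j*(E*(1 + E)) + E = E*j*(1 + E) + E = E + E*j*(1 + E))
l*b(15, w) = 41*(14*(1 + 15*(1 + 14))) = 41*(14*(1 + 15*15)) = 41*(14*(1 + 225)) = 41*(14*226) = 41*3164 = 129724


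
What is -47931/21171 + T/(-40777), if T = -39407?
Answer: -373398930/287763289 ≈ -1.2976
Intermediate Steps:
-47931/21171 + T/(-40777) = -47931/21171 - 39407/(-40777) = -47931*1/21171 - 39407*(-1/40777) = -15977/7057 + 39407/40777 = -373398930/287763289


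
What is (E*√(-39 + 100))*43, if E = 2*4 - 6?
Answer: 86*√61 ≈ 671.68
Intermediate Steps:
E = 2 (E = 8 - 6 = 2)
(E*√(-39 + 100))*43 = (2*√(-39 + 100))*43 = (2*√61)*43 = 86*√61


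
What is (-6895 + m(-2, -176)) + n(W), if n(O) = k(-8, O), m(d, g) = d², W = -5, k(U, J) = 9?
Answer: -6882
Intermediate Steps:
n(O) = 9
(-6895 + m(-2, -176)) + n(W) = (-6895 + (-2)²) + 9 = (-6895 + 4) + 9 = -6891 + 9 = -6882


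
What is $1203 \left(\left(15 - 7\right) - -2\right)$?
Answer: $12030$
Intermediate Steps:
$1203 \left(\left(15 - 7\right) - -2\right) = 1203 \left(\left(15 - 7\right) + 2\right) = 1203 \left(8 + 2\right) = 1203 \cdot 10 = 12030$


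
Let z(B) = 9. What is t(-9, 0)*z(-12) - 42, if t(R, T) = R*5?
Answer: -447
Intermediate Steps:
t(R, T) = 5*R
t(-9, 0)*z(-12) - 42 = (5*(-9))*9 - 42 = -45*9 - 42 = -405 - 42 = -447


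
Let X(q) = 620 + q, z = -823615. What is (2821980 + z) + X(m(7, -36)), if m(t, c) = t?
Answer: 1998992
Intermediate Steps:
(2821980 + z) + X(m(7, -36)) = (2821980 - 823615) + (620 + 7) = 1998365 + 627 = 1998992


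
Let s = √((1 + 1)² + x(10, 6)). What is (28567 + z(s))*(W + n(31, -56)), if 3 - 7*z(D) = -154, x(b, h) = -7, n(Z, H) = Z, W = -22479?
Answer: -4492428448/7 ≈ -6.4178e+8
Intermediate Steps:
s = I*√3 (s = √((1 + 1)² - 7) = √(2² - 7) = √(4 - 7) = √(-3) = I*√3 ≈ 1.732*I)
z(D) = 157/7 (z(D) = 3/7 - ⅐*(-154) = 3/7 + 22 = 157/7)
(28567 + z(s))*(W + n(31, -56)) = (28567 + 157/7)*(-22479 + 31) = (200126/7)*(-22448) = -4492428448/7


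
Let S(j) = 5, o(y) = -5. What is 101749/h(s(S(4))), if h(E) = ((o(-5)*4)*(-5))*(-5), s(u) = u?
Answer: -101749/500 ≈ -203.50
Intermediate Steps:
h(E) = -500 (h(E) = (-5*4*(-5))*(-5) = -20*(-5)*(-5) = 100*(-5) = -500)
101749/h(s(S(4))) = 101749/(-500) = 101749*(-1/500) = -101749/500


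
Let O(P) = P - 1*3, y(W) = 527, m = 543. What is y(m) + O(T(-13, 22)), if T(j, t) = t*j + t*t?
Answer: 722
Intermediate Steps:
T(j, t) = t² + j*t (T(j, t) = j*t + t² = t² + j*t)
O(P) = -3 + P (O(P) = P - 3 = -3 + P)
y(m) + O(T(-13, 22)) = 527 + (-3 + 22*(-13 + 22)) = 527 + (-3 + 22*9) = 527 + (-3 + 198) = 527 + 195 = 722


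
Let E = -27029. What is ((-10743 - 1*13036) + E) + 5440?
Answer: -45368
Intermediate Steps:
((-10743 - 1*13036) + E) + 5440 = ((-10743 - 1*13036) - 27029) + 5440 = ((-10743 - 13036) - 27029) + 5440 = (-23779 - 27029) + 5440 = -50808 + 5440 = -45368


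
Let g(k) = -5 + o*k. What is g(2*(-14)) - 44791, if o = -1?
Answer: -44768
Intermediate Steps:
g(k) = -5 - k
g(2*(-14)) - 44791 = (-5 - 2*(-14)) - 44791 = (-5 - 1*(-28)) - 44791 = (-5 + 28) - 44791 = 23 - 44791 = -44768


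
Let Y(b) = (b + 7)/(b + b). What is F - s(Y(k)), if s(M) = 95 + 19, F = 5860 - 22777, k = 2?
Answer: -17031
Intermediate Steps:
Y(b) = (7 + b)/(2*b) (Y(b) = (7 + b)/((2*b)) = (7 + b)*(1/(2*b)) = (7 + b)/(2*b))
F = -16917
s(M) = 114
F - s(Y(k)) = -16917 - 1*114 = -16917 - 114 = -17031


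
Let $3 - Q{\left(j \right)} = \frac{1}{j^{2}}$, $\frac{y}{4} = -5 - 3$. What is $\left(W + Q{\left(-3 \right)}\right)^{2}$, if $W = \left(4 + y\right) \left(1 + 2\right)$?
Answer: $\frac{532900}{81} \approx 6579.0$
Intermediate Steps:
$y = -32$ ($y = 4 \left(-5 - 3\right) = 4 \left(-8\right) = -32$)
$Q{\left(j \right)} = 3 - \frac{1}{j^{2}}$
$W = -84$ ($W = \left(4 - 32\right) \left(1 + 2\right) = \left(-28\right) 3 = -84$)
$\left(W + Q{\left(-3 \right)}\right)^{2} = \left(-84 + \left(3 - \frac{1}{9}\right)\right)^{2} = \left(-84 + \frac{26}{9}\right)^{2} = \left(- \frac{730}{9}\right)^{2} = \frac{532900}{81}$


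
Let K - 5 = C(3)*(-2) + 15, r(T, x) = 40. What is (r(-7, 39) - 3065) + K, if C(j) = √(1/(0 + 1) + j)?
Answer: -3009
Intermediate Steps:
C(j) = √(1 + j) (C(j) = √(1/1 + j) = √(1 + j))
K = 16 (K = 5 + (√(1 + 3)*(-2) + 15) = 5 + (√4*(-2) + 15) = 5 + (2*(-2) + 15) = 5 + (-4 + 15) = 5 + 11 = 16)
(r(-7, 39) - 3065) + K = (40 - 3065) + 16 = -3025 + 16 = -3009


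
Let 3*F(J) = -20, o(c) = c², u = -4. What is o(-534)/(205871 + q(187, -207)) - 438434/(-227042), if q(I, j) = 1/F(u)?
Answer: 1550031688009/467413295257 ≈ 3.3162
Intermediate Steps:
F(J) = -20/3 (F(J) = (⅓)*(-20) = -20/3)
q(I, j) = -3/20 (q(I, j) = 1/(-20/3) = -3/20)
o(-534)/(205871 + q(187, -207)) - 438434/(-227042) = (-534)²/(205871 - 3/20) - 438434/(-227042) = 285156/(4117417/20) - 438434*(-1/227042) = 285156*(20/4117417) + 219217/113521 = 5703120/4117417 + 219217/113521 = 1550031688009/467413295257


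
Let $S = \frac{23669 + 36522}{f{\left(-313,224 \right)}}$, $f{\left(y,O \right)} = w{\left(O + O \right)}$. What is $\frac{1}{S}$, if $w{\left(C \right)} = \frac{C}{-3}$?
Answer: $- \frac{448}{180573} \approx -0.002481$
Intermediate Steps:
$w{\left(C \right)} = - \frac{C}{3}$ ($w{\left(C \right)} = C \left(- \frac{1}{3}\right) = - \frac{C}{3}$)
$f{\left(y,O \right)} = - \frac{2 O}{3}$ ($f{\left(y,O \right)} = - \frac{O + O}{3} = - \frac{2 O}{3}$)
$S = - \frac{180573}{448}$ ($S = \frac{23669 + 36522}{\left(- \frac{2}{3}\right) 224} = \frac{60191}{- \frac{448}{3}} = 60191 \left(- \frac{3}{448}\right) = - \frac{180573}{448} \approx -403.06$)
$\frac{1}{S} = \frac{1}{- \frac{180573}{448}} = - \frac{448}{180573}$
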